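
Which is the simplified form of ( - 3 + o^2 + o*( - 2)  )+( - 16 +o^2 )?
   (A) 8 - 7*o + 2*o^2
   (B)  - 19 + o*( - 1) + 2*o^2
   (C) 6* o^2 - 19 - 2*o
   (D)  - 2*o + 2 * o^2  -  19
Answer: D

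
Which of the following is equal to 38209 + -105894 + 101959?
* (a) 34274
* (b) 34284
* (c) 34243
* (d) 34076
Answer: a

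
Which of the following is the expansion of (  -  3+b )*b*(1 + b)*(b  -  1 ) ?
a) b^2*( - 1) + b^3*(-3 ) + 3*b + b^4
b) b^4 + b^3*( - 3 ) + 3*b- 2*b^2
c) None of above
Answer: a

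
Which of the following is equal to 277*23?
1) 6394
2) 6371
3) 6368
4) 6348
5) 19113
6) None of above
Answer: 2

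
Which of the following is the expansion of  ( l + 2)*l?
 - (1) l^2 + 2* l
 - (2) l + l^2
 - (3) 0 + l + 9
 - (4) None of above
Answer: 1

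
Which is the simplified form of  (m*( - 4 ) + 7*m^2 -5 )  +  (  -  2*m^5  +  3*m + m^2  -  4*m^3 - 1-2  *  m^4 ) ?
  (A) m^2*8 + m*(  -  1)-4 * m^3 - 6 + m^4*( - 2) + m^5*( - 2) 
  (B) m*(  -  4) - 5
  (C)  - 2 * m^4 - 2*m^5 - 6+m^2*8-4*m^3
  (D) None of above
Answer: A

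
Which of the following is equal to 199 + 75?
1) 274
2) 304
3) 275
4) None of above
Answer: 1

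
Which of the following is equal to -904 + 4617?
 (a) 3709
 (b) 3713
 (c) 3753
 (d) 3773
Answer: b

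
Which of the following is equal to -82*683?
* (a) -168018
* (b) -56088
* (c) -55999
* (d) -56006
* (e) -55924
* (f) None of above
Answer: d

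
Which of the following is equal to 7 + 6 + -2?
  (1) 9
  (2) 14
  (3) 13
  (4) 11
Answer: 4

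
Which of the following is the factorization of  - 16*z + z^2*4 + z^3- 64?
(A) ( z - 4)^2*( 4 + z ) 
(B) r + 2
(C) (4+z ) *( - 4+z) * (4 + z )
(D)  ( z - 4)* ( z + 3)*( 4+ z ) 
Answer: C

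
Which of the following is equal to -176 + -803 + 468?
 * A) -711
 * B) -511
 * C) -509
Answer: B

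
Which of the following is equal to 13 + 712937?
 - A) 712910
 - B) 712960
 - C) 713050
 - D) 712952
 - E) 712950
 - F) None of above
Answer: E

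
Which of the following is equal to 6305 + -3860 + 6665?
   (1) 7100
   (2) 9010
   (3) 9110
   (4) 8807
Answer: 3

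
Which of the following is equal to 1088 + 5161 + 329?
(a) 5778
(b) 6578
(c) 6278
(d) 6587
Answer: b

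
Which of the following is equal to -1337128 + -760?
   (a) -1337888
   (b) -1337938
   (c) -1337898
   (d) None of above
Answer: a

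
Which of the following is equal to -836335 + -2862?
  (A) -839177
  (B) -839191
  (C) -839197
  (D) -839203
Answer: C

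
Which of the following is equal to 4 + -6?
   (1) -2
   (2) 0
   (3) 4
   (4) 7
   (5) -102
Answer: 1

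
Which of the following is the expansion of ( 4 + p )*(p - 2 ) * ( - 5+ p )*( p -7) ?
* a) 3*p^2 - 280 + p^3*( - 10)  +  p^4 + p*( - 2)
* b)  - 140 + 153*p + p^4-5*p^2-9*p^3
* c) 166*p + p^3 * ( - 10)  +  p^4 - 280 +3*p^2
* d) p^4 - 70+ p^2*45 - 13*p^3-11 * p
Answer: c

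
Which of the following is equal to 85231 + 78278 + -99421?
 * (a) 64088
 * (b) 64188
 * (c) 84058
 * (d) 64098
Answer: a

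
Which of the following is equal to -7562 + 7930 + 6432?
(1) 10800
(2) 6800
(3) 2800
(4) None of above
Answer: 2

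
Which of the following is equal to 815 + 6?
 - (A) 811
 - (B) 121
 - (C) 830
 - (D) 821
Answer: D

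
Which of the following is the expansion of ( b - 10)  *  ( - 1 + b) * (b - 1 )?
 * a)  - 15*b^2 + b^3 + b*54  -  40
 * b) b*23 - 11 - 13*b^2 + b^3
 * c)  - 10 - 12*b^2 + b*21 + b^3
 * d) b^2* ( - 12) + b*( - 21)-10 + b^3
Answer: c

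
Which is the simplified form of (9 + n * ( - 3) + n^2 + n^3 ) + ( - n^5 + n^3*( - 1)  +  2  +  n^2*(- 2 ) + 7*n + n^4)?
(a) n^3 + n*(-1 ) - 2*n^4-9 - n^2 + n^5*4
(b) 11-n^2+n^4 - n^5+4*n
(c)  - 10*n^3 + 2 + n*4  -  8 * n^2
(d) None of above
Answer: b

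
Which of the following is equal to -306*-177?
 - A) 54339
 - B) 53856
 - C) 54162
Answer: C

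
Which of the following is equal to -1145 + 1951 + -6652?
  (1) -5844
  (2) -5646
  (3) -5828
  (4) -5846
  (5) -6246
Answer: 4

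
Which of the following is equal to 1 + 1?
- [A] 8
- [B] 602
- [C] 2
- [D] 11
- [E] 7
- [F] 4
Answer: C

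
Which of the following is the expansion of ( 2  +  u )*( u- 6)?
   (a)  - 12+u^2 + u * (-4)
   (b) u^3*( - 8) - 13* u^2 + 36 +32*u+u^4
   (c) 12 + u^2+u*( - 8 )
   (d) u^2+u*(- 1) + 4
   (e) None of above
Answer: a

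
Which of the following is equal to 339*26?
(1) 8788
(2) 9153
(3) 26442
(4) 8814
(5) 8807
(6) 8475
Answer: 4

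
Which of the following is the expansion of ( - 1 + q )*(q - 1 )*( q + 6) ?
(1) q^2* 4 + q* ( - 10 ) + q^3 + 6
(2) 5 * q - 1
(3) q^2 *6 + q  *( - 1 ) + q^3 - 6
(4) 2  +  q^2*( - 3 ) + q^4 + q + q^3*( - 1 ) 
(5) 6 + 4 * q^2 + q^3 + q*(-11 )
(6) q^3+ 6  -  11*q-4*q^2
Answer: 5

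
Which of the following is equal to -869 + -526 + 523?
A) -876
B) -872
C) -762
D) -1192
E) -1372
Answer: B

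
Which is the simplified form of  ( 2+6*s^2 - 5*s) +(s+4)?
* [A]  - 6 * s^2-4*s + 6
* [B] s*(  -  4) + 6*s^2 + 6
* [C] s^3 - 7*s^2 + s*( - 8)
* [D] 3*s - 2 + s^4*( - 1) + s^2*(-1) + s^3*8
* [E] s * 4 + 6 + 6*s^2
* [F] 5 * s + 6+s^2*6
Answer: B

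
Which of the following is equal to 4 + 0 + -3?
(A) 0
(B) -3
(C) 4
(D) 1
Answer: D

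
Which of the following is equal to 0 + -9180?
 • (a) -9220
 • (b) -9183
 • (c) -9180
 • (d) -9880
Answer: c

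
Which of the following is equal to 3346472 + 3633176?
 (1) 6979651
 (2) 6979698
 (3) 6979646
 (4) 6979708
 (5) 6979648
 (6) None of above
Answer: 5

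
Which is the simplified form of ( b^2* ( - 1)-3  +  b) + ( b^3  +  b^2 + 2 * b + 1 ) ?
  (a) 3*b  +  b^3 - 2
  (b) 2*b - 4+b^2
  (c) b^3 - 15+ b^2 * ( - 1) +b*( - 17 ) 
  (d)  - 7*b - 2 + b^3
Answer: a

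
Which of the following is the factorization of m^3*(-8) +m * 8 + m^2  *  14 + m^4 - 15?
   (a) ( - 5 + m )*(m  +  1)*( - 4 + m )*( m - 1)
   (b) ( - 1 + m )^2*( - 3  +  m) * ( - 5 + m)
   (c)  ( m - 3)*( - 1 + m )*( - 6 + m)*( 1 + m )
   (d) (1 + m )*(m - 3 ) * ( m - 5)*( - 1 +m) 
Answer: d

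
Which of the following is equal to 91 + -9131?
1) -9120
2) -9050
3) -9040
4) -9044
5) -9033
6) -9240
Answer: 3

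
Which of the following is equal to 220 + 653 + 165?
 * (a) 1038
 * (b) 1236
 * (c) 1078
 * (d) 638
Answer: a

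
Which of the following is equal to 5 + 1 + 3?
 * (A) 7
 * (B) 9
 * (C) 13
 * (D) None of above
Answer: B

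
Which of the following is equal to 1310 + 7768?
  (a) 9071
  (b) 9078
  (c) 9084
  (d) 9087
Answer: b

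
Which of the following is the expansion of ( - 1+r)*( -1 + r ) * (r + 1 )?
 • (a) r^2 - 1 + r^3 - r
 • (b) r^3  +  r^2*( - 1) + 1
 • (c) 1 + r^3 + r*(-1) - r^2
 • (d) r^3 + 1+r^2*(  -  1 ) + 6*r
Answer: c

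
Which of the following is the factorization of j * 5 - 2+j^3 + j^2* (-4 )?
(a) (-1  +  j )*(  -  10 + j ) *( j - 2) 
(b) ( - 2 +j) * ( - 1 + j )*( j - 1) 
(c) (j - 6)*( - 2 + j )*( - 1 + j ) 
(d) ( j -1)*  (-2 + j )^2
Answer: b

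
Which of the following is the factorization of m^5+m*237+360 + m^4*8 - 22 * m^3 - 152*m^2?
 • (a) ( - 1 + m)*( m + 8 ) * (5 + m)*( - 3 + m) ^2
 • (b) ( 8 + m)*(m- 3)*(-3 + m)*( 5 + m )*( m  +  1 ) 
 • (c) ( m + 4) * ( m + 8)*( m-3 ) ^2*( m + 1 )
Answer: b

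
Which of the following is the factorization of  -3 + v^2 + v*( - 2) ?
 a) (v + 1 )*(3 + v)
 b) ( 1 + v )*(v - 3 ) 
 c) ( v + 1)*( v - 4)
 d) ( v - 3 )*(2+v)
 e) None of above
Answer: b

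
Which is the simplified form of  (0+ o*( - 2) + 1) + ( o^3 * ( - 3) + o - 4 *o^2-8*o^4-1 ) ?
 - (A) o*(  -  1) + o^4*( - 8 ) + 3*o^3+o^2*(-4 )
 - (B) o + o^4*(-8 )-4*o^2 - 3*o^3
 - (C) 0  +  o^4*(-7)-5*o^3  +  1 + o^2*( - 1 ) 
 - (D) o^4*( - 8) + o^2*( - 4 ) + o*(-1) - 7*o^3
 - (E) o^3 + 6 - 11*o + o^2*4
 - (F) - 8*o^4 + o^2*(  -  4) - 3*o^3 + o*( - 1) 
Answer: F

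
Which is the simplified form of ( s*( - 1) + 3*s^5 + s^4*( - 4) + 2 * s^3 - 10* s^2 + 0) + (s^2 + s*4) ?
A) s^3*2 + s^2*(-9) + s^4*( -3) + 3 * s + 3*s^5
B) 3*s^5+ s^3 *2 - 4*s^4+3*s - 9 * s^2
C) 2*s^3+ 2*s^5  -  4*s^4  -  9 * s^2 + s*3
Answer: B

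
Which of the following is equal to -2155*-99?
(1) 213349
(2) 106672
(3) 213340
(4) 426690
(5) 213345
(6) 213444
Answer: 5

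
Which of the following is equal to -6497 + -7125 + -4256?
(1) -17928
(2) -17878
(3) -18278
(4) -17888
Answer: 2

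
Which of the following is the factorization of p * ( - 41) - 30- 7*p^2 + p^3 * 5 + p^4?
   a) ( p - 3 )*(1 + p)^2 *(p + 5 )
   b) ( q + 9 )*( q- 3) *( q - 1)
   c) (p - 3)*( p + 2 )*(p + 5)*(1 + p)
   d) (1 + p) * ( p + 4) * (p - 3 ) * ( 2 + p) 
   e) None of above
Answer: c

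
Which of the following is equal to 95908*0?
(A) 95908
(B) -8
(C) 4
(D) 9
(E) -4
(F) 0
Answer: F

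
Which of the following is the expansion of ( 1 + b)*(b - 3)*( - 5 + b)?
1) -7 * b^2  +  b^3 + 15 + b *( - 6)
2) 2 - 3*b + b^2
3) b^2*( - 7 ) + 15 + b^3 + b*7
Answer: 3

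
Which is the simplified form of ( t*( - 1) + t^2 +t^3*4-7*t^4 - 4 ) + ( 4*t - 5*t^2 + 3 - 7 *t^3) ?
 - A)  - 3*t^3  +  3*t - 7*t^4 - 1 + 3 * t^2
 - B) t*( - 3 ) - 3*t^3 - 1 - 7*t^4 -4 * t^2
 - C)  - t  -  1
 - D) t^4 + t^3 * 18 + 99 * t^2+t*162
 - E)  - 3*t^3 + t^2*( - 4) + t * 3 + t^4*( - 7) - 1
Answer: E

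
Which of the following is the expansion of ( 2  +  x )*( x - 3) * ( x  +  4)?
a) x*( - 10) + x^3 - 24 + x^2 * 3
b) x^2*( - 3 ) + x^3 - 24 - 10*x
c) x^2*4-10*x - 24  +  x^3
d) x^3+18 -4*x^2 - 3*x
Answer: a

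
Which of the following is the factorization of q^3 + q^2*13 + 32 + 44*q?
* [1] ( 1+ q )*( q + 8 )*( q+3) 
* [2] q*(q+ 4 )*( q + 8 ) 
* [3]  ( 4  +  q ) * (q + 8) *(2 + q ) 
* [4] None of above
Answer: 4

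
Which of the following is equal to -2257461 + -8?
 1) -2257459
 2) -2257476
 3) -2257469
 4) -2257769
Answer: 3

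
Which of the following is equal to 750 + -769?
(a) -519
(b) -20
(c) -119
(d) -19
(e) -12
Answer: d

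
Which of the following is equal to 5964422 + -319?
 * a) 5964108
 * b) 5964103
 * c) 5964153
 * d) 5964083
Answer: b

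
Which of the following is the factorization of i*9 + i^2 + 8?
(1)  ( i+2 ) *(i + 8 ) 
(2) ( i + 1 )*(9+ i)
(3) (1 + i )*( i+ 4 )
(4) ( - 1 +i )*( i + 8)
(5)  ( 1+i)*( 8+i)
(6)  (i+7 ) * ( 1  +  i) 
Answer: 5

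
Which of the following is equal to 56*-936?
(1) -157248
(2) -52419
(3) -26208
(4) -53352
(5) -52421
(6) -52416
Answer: 6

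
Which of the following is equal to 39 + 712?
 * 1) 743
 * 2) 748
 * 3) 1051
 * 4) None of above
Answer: 4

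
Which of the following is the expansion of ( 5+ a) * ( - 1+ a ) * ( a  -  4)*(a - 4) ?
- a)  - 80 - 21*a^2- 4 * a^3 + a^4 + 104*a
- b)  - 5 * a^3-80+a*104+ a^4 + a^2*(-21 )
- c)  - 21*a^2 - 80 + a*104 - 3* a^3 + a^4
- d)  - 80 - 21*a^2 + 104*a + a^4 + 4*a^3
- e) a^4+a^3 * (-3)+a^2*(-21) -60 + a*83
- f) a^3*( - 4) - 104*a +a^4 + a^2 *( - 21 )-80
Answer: a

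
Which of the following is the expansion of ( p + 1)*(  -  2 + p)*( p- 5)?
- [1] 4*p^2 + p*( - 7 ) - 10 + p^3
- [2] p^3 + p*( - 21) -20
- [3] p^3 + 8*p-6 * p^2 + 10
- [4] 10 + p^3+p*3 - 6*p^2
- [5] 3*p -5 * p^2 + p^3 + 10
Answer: 4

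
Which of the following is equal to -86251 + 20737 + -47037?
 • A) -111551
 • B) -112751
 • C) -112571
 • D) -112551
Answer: D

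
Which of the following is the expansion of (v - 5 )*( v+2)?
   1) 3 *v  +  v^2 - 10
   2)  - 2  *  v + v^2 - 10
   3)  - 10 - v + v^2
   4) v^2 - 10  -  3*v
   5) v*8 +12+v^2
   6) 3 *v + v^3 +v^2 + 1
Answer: 4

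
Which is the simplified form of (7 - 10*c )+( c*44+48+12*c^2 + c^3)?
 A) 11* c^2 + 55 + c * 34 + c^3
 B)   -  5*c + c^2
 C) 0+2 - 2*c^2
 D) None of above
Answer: D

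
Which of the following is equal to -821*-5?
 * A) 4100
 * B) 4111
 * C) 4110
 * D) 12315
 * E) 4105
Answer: E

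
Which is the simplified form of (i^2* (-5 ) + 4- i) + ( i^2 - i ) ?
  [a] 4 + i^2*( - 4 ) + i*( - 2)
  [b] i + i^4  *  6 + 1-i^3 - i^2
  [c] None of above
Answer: a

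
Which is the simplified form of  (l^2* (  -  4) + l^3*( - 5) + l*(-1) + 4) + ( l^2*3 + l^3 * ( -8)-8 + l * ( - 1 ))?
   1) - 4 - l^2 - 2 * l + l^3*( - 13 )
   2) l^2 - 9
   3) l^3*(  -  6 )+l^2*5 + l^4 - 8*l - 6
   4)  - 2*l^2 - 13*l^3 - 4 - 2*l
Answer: 1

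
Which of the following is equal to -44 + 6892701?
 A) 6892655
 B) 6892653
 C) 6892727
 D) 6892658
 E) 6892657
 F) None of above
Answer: E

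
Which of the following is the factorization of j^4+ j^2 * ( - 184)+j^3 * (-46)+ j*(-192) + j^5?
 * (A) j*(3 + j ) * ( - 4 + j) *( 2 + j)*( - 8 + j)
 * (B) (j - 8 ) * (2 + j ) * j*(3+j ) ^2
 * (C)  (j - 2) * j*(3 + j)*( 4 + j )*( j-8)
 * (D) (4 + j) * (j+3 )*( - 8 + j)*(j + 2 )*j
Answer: D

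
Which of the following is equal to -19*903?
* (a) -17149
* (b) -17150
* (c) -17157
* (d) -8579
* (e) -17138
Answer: c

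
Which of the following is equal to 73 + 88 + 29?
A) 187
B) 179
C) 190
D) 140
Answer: C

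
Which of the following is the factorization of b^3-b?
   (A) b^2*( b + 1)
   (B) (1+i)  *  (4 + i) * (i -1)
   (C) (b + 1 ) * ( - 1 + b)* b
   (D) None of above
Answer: C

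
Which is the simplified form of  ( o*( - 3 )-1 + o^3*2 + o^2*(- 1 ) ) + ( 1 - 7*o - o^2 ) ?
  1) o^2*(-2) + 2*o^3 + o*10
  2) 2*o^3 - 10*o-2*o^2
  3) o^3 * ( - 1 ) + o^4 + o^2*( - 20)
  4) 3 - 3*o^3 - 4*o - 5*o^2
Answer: 2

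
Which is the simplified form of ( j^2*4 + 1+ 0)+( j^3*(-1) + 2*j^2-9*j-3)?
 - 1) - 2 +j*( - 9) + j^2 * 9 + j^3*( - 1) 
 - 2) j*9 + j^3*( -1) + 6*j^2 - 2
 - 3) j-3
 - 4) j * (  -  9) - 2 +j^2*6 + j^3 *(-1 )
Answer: 4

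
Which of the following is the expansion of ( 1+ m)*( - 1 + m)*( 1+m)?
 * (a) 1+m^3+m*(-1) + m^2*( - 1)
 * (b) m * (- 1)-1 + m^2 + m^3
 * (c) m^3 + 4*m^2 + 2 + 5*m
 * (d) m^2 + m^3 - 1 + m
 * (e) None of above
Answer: b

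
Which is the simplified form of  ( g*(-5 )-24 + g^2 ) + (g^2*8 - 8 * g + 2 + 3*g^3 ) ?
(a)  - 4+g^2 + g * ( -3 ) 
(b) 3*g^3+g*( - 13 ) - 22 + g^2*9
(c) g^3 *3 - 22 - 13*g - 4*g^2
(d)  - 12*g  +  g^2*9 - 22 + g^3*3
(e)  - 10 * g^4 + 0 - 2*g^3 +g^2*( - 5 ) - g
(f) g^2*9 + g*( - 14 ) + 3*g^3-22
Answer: b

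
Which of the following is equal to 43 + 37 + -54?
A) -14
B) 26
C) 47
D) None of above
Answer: B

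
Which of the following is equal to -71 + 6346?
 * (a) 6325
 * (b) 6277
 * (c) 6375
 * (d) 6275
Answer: d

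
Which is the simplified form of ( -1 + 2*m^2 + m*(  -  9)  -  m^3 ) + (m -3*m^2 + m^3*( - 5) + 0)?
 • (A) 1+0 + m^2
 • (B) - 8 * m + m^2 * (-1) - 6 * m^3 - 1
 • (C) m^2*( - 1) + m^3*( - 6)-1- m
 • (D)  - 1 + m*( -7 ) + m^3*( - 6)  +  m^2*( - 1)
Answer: B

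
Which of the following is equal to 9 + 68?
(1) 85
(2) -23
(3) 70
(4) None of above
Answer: 4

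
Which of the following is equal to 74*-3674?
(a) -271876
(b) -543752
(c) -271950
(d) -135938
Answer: a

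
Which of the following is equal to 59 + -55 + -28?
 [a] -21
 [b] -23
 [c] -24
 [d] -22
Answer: c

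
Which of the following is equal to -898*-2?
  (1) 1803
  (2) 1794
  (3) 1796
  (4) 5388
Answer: 3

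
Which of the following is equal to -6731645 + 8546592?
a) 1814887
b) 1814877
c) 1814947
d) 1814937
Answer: c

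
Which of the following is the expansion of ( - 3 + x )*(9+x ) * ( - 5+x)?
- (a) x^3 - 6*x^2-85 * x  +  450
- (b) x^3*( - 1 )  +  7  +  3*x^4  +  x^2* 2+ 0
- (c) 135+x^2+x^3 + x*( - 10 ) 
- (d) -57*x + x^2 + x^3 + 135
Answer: d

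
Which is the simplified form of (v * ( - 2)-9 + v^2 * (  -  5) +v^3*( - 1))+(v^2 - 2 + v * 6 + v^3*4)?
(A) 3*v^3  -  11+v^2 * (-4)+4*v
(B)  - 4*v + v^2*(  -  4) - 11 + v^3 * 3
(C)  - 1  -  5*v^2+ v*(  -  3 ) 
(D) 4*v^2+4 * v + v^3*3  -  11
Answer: A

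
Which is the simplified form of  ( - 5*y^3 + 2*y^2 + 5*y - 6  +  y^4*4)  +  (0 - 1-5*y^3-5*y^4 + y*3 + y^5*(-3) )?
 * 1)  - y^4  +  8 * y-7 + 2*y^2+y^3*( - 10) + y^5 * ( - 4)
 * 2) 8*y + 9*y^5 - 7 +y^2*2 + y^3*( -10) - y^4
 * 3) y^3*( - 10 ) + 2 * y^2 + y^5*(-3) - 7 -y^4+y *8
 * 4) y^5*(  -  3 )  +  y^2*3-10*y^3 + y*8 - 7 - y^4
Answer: 3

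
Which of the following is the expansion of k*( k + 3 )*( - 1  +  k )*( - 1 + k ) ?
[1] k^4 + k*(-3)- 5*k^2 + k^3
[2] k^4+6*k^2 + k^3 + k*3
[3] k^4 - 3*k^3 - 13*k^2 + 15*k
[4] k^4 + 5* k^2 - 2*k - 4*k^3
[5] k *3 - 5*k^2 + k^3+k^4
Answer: 5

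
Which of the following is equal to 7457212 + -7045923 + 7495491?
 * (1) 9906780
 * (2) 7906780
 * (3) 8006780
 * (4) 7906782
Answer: 2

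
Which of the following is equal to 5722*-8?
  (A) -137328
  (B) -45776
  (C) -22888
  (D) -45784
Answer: B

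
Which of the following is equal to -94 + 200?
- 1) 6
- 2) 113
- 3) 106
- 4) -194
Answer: 3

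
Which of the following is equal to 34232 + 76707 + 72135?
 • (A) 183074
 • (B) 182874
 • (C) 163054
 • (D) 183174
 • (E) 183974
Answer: A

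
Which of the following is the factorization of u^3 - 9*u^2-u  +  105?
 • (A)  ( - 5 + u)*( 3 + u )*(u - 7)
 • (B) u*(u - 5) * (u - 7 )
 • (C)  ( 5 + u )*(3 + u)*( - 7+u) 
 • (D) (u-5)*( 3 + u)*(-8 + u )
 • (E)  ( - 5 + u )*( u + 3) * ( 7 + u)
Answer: A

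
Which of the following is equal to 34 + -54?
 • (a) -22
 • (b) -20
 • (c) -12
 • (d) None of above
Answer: b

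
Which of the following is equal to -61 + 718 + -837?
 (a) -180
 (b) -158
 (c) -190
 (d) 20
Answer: a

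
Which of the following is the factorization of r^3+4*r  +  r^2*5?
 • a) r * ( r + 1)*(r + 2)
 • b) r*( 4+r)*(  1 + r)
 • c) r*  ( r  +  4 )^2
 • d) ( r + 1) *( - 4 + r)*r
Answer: b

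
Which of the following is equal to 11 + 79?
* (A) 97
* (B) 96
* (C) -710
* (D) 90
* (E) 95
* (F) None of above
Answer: D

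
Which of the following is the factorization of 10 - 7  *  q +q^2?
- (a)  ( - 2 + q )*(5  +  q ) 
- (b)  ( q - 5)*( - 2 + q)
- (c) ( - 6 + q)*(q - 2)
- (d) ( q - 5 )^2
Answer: b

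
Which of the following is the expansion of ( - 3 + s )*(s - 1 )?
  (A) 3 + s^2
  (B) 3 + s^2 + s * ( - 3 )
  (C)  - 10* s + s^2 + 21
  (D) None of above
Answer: D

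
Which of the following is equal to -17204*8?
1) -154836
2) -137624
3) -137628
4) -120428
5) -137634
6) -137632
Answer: 6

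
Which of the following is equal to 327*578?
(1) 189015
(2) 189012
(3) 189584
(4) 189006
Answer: 4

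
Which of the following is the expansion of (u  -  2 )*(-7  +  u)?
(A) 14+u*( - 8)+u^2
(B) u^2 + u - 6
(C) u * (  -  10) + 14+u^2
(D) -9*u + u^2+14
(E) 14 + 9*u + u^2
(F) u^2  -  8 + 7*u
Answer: D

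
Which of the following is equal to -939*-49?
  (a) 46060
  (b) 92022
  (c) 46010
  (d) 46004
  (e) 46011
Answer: e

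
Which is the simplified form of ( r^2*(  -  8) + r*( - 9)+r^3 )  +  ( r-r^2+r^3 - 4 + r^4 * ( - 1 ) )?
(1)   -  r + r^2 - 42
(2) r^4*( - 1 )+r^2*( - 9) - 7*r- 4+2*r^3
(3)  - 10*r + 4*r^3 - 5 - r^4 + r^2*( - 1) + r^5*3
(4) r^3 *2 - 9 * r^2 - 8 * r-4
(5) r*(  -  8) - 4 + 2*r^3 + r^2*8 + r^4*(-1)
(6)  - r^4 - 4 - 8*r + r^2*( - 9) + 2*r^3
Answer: 6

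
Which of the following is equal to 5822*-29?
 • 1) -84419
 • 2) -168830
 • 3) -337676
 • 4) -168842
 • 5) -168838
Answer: 5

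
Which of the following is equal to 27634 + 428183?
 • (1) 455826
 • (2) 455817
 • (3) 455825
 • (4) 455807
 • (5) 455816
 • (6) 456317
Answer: 2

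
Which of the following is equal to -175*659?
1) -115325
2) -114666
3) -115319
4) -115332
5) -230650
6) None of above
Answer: 1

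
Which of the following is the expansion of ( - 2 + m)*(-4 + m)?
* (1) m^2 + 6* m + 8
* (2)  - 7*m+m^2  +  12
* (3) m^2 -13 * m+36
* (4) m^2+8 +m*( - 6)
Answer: 4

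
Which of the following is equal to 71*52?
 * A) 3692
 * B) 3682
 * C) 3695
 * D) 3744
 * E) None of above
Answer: A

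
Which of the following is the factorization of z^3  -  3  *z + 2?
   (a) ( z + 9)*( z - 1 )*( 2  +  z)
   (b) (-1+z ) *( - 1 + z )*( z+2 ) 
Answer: b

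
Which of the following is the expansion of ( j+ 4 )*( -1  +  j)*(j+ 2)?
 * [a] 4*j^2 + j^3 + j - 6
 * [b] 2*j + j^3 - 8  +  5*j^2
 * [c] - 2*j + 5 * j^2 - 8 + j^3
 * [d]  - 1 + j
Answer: b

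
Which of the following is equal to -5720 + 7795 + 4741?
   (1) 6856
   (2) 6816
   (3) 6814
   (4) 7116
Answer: 2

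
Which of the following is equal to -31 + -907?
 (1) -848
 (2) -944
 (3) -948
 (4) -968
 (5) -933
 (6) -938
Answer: 6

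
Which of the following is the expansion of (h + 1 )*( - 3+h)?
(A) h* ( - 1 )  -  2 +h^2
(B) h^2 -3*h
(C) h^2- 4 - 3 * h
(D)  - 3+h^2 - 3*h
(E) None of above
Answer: E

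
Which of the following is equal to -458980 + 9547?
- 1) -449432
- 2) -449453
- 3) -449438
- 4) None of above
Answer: 4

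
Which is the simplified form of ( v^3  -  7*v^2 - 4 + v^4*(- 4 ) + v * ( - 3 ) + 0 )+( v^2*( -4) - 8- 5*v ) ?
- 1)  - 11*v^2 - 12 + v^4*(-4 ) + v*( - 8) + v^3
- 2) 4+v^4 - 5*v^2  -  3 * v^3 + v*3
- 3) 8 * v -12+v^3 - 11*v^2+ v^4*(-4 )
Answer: 1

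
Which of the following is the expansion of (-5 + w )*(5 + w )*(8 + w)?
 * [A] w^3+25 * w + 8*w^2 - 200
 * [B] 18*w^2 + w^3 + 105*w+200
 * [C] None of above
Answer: C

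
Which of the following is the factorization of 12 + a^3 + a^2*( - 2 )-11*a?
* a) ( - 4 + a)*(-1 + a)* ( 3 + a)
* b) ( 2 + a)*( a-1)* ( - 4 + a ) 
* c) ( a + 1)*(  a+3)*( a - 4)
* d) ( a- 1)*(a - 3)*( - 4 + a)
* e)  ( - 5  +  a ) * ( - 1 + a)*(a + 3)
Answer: a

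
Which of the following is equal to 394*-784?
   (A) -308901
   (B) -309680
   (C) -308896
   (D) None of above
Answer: C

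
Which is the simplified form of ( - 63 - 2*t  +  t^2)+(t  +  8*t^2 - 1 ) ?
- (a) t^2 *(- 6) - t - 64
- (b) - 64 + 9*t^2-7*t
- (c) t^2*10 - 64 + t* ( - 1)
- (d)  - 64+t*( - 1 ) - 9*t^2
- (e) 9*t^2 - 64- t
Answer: e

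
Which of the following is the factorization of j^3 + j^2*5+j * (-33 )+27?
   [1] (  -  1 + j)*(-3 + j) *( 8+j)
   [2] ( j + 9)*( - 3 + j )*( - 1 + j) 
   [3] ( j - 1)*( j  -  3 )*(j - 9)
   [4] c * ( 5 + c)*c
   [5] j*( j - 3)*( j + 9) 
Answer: 2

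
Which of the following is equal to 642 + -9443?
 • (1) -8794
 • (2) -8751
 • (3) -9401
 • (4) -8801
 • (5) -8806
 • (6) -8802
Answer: 4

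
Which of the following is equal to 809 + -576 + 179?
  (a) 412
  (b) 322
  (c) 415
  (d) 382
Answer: a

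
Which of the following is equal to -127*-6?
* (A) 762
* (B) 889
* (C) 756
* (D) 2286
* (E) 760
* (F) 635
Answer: A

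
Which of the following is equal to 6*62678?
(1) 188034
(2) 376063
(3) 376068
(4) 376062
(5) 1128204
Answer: 3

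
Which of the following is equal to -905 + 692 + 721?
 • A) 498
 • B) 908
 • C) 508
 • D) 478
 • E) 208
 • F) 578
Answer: C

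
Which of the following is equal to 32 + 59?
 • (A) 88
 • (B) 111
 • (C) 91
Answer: C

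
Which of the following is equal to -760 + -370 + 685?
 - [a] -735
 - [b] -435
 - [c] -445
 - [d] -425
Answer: c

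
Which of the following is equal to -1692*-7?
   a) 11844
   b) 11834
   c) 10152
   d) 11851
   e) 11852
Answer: a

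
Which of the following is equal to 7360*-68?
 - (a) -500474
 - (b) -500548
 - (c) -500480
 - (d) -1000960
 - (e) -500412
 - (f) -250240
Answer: c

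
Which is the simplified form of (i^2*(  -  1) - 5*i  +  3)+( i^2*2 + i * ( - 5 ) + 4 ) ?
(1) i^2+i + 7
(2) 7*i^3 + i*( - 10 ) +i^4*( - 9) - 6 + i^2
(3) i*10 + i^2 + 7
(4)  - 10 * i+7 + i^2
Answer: 4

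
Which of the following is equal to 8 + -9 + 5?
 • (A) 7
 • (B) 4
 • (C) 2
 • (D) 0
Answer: B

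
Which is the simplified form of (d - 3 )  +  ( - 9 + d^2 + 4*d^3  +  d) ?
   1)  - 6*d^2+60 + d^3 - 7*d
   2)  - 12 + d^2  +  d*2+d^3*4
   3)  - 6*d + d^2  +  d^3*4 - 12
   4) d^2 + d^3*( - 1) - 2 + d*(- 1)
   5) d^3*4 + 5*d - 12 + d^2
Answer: 2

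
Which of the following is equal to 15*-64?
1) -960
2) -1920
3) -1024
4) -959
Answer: 1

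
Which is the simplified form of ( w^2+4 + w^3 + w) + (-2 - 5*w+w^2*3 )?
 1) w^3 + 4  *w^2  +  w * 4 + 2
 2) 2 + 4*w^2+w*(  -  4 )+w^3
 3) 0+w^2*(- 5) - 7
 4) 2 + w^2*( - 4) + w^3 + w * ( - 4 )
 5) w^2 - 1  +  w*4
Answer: 2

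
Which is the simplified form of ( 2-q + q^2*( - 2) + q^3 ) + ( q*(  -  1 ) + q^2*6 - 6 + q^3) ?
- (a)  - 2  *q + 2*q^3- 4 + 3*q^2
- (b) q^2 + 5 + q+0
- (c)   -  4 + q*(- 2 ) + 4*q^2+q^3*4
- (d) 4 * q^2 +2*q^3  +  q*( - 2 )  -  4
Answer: d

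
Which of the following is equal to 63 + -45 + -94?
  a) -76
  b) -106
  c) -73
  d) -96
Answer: a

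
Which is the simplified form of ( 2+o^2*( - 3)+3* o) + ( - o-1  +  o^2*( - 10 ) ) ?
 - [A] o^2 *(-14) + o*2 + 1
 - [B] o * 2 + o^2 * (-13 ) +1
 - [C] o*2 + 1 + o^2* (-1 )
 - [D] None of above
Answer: B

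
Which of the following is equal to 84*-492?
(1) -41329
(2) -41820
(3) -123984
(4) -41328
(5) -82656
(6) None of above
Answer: 4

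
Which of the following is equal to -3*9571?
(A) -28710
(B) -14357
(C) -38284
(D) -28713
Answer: D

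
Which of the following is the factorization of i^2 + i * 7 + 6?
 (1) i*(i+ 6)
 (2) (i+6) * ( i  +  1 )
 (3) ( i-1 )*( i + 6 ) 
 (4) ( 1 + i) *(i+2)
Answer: 2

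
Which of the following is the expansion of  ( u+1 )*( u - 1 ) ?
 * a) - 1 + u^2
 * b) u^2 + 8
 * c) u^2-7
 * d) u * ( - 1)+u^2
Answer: a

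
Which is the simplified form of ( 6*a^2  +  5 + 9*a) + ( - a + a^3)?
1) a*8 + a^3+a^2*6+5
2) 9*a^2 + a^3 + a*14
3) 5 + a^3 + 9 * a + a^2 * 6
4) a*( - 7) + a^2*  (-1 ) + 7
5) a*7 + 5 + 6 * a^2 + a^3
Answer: 1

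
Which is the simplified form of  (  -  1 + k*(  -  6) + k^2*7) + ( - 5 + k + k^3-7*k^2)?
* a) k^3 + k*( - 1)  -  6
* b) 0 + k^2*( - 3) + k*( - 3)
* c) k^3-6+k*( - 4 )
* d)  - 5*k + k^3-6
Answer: d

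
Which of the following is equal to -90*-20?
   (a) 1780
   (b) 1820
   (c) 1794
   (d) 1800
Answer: d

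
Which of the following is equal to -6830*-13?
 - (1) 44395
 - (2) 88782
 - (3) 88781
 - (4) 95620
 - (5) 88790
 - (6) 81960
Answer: 5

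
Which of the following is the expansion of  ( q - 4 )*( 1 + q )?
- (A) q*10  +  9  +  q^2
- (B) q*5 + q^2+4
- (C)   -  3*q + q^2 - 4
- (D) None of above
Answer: C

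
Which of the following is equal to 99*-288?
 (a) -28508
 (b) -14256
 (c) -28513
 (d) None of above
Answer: d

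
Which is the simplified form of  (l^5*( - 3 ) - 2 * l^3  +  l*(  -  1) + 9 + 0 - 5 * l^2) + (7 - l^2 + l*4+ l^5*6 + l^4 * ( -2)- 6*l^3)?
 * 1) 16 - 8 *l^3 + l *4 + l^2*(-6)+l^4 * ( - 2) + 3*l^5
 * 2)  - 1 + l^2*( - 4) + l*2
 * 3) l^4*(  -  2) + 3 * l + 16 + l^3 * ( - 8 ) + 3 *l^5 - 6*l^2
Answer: 3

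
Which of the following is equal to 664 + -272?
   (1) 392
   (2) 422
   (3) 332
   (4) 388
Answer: 1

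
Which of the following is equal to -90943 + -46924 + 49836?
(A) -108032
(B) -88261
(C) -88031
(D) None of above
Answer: C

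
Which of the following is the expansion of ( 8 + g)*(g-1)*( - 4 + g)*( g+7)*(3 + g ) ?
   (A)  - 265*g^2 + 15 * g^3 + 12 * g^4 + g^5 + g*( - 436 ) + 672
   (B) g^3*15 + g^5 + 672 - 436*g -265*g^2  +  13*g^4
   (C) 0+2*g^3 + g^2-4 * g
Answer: B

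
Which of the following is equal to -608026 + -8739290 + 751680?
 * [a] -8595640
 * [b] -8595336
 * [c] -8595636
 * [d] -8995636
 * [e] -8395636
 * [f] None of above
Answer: c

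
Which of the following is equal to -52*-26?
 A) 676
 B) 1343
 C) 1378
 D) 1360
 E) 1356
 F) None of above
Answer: F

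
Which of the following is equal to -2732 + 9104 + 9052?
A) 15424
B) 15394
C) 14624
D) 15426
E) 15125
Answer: A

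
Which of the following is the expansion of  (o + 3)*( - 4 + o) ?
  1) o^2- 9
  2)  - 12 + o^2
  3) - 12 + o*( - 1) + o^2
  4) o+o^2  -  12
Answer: 3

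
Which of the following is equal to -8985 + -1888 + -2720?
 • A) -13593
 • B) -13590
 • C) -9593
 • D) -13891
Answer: A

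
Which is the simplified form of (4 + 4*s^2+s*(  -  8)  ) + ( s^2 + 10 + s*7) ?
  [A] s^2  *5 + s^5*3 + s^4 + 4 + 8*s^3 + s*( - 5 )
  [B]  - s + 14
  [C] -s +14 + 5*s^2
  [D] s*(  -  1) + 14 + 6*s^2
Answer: C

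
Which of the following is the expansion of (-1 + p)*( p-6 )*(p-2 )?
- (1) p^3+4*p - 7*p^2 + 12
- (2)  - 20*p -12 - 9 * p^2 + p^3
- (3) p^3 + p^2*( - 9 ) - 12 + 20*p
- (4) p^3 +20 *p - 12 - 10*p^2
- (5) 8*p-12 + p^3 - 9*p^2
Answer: 3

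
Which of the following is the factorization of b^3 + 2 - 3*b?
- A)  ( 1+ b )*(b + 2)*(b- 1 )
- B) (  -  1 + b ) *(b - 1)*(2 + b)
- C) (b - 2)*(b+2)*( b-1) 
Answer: B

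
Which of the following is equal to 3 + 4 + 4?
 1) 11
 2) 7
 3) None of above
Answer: 1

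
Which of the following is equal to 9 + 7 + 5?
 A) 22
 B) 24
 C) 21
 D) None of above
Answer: C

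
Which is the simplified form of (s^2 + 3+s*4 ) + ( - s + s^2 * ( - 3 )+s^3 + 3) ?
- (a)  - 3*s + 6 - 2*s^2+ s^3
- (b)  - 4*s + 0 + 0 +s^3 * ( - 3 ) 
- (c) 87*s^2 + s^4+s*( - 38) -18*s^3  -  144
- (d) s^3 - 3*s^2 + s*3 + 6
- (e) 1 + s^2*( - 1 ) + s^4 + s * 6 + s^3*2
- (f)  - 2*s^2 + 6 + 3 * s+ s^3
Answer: f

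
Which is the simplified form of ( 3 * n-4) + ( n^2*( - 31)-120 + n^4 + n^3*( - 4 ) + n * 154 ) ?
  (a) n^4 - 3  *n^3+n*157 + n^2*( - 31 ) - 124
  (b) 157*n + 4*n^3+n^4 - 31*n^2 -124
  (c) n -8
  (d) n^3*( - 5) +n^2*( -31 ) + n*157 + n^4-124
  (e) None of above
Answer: e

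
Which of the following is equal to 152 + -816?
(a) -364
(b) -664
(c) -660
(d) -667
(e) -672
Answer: b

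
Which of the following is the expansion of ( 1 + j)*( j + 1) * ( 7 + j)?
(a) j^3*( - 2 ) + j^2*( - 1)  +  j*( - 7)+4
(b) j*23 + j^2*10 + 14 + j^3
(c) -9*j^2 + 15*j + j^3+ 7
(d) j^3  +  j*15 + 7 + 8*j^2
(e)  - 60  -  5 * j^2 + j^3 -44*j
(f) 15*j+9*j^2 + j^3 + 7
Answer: f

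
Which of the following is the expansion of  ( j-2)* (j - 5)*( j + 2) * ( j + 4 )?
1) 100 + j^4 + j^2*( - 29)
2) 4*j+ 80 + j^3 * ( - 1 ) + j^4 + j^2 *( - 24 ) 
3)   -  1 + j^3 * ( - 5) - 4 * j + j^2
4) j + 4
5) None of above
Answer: 2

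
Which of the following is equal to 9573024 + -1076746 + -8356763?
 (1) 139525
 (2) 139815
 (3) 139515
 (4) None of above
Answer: 3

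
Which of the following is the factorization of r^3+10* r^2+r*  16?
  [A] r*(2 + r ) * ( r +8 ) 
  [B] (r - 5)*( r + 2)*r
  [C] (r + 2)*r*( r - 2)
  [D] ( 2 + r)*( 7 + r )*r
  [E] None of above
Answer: A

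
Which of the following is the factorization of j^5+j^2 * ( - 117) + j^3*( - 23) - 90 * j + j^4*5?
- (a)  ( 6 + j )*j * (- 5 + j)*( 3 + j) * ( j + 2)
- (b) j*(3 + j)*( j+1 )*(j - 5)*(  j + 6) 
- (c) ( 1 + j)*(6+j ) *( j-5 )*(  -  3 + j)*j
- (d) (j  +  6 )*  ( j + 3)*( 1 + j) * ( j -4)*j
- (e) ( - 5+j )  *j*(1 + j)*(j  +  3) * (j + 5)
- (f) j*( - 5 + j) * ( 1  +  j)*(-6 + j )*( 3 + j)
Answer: b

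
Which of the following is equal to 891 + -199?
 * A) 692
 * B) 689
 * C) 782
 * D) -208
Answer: A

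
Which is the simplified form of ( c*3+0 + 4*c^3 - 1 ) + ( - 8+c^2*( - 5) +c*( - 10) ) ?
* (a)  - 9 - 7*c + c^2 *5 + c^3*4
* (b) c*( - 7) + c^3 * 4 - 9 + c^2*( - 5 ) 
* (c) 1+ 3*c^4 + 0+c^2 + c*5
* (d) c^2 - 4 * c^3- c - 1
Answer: b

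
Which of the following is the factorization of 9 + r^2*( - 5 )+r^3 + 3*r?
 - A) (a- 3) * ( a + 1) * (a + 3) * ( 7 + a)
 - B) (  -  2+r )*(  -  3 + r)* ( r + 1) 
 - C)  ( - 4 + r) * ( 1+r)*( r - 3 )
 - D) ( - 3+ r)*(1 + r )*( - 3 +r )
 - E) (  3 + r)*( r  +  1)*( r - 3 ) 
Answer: D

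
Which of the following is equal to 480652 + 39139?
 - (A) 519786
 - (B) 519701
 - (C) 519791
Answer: C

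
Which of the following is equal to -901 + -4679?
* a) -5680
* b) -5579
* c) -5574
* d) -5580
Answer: d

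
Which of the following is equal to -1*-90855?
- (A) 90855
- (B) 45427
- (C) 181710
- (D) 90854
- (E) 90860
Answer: A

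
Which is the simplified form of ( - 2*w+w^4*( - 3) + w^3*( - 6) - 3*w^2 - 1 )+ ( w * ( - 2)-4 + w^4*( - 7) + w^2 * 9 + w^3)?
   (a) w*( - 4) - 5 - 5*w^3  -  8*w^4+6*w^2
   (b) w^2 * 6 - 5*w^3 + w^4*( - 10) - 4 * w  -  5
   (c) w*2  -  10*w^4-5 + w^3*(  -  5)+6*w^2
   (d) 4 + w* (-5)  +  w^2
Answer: b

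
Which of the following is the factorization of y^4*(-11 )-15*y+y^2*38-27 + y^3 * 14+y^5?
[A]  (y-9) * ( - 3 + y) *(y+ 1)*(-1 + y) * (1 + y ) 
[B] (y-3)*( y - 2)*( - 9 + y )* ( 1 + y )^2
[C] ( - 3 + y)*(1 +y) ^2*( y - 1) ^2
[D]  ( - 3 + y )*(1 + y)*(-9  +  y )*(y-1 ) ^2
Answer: A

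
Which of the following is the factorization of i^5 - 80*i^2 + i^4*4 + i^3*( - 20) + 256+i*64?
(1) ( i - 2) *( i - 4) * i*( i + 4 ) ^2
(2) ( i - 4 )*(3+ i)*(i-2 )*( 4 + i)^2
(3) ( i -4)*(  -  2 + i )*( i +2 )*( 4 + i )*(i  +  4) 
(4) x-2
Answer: 3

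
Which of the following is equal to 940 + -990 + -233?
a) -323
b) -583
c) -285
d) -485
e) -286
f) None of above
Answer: f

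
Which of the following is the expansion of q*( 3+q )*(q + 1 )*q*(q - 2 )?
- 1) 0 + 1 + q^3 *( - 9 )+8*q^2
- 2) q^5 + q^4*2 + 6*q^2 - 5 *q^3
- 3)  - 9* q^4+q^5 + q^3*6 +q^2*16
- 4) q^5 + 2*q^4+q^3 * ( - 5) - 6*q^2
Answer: 4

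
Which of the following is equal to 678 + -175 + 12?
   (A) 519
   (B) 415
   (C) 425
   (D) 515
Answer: D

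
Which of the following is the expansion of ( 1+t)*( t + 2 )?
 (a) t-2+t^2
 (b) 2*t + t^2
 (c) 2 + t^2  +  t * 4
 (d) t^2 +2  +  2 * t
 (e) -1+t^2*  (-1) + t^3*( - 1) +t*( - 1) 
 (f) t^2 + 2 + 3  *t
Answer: f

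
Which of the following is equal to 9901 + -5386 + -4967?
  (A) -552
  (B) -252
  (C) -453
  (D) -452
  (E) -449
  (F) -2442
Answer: D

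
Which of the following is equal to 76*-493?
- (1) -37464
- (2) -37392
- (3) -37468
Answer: 3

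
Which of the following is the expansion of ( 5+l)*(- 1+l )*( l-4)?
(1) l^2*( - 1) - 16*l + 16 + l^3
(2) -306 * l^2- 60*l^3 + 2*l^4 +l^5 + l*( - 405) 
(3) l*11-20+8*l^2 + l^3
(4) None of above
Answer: 4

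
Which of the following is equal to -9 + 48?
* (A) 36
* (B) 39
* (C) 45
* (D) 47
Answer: B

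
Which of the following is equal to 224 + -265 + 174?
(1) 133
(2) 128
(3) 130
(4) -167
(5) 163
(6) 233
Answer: 1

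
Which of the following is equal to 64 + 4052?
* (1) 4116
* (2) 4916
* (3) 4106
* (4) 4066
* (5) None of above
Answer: 1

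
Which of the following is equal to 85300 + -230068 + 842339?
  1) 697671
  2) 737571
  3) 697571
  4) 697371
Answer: 3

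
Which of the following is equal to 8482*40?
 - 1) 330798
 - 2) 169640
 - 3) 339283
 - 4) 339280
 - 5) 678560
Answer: 4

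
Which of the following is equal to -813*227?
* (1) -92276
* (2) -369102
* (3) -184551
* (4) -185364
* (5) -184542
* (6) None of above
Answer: 3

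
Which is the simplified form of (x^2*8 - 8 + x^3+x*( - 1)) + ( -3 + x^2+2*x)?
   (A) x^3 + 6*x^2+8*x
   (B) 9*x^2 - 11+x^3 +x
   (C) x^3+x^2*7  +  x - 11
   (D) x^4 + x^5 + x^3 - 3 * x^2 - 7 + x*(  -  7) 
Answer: B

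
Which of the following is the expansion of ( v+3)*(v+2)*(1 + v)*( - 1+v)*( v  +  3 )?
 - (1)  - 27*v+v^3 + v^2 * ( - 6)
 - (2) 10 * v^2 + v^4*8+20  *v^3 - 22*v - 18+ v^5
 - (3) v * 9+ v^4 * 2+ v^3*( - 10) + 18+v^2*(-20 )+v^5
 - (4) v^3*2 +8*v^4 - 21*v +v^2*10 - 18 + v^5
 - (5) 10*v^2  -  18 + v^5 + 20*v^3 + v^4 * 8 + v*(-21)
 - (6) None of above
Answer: 5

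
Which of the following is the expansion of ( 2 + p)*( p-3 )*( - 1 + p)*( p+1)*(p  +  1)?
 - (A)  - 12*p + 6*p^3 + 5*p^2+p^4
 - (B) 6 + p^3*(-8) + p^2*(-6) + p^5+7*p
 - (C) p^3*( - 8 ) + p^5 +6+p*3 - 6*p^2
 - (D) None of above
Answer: B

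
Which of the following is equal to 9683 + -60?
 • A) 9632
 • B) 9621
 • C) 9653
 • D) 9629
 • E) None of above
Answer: E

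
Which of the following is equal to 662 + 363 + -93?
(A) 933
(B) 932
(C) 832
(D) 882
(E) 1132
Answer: B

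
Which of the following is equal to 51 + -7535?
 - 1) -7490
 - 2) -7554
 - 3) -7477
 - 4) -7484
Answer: 4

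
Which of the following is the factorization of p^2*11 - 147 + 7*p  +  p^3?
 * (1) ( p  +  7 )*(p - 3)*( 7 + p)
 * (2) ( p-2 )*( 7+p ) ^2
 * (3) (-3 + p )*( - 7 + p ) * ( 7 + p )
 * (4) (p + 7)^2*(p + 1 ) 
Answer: 1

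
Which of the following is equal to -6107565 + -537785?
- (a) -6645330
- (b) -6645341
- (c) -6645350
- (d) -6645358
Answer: c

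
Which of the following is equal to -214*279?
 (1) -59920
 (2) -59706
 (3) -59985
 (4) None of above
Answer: 2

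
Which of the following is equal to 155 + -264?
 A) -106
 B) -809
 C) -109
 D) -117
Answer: C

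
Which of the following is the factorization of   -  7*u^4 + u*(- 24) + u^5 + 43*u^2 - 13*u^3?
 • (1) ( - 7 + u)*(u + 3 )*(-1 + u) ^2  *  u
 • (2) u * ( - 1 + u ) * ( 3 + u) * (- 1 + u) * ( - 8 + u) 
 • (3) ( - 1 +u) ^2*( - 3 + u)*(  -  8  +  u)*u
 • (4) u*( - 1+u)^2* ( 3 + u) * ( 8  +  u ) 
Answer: 2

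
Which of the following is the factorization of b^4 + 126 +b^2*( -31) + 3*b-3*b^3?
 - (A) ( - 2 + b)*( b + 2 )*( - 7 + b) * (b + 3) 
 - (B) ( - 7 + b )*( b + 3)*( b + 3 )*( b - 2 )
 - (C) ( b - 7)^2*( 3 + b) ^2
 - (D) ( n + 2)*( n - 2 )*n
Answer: B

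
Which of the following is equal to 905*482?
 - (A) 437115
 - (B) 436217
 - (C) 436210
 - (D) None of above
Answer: C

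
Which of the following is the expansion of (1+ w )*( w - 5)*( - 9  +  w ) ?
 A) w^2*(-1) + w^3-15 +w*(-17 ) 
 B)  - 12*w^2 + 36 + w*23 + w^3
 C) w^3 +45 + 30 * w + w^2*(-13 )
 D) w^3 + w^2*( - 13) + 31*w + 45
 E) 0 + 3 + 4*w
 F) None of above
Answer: D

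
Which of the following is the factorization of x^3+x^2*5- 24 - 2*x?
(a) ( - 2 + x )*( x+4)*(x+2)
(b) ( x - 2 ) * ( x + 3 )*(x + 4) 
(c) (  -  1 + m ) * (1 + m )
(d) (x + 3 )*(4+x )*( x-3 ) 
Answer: b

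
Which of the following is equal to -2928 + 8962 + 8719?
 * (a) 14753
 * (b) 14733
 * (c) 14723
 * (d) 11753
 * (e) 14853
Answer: a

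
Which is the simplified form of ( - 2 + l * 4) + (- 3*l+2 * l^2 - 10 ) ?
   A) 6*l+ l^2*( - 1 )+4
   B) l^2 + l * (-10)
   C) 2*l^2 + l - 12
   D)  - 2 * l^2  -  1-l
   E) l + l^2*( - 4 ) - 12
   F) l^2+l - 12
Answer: C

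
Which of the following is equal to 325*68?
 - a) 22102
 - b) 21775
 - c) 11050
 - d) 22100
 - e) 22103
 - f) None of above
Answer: d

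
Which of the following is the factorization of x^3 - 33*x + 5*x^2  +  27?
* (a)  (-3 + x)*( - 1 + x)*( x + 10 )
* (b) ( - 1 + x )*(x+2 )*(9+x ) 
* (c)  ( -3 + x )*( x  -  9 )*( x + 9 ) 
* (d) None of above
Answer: d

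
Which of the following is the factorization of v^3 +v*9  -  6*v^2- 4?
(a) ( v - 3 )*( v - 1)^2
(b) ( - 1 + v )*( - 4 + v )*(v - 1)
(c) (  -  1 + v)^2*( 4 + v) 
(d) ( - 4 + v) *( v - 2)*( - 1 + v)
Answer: b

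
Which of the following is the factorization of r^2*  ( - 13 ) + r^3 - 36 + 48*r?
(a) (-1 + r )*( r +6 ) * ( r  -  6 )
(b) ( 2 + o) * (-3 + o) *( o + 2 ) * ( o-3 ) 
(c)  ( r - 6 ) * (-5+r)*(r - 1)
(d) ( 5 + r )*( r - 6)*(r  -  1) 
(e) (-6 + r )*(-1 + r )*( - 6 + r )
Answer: e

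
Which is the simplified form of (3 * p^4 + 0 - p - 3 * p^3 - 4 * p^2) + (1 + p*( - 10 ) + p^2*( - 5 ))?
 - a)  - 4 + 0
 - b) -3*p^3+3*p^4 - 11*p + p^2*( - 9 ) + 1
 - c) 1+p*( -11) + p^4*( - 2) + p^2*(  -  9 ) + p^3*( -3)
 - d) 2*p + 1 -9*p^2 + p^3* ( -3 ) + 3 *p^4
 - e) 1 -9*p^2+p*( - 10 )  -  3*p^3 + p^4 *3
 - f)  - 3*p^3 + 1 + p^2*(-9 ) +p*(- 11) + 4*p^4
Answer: b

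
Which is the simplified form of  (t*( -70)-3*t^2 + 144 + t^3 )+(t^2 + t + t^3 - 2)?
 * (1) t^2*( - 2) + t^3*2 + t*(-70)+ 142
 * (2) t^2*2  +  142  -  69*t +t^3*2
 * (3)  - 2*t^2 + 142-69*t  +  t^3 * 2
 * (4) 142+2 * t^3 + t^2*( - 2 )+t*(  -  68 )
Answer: 3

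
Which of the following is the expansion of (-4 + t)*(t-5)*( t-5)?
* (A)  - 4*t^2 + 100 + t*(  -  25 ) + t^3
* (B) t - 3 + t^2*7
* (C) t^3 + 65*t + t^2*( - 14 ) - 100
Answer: C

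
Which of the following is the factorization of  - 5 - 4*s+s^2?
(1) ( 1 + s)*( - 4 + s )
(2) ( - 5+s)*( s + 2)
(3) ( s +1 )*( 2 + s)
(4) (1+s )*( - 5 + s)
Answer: 4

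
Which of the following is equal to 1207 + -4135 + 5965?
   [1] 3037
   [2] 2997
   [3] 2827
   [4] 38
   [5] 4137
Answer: 1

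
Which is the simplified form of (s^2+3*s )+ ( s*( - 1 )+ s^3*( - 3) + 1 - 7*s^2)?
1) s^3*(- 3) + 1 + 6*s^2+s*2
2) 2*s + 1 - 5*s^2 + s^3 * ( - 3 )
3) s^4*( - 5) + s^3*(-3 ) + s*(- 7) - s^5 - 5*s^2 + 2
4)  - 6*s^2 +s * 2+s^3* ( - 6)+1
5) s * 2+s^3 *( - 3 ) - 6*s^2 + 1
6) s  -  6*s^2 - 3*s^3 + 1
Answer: 5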